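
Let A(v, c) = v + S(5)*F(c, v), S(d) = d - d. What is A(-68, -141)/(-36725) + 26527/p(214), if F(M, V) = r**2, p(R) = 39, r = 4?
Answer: 74938979/110175 ≈ 680.18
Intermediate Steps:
S(d) = 0
F(M, V) = 16 (F(M, V) = 4**2 = 16)
A(v, c) = v (A(v, c) = v + 0*16 = v + 0 = v)
A(-68, -141)/(-36725) + 26527/p(214) = -68/(-36725) + 26527/39 = -68*(-1/36725) + 26527*(1/39) = 68/36725 + 26527/39 = 74938979/110175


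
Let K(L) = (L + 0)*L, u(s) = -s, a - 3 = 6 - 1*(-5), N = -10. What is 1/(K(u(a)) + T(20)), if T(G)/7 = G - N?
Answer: 1/406 ≈ 0.0024631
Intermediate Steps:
a = 14 (a = 3 + (6 - 1*(-5)) = 3 + (6 + 5) = 3 + 11 = 14)
K(L) = L² (K(L) = L*L = L²)
T(G) = 70 + 7*G (T(G) = 7*(G - 1*(-10)) = 7*(G + 10) = 7*(10 + G) = 70 + 7*G)
1/(K(u(a)) + T(20)) = 1/((-1*14)² + (70 + 7*20)) = 1/((-14)² + (70 + 140)) = 1/(196 + 210) = 1/406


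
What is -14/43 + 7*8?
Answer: 2394/43 ≈ 55.674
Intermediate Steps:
-14/43 + 7*8 = -14*1/43 + 56 = -14/43 + 56 = 2394/43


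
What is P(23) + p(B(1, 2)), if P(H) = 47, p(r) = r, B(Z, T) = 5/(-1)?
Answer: 42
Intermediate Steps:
B(Z, T) = -5 (B(Z, T) = 5*(-1) = -5)
P(23) + p(B(1, 2)) = 47 - 5 = 42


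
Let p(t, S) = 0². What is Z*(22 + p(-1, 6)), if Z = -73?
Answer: -1606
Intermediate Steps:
p(t, S) = 0
Z*(22 + p(-1, 6)) = -73*(22 + 0) = -73*22 = -1606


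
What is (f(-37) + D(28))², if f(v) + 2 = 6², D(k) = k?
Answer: 3844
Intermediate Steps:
f(v) = 34 (f(v) = -2 + 6² = -2 + 36 = 34)
(f(-37) + D(28))² = (34 + 28)² = 62² = 3844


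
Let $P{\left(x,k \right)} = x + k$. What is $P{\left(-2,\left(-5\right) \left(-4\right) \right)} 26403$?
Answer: $475254$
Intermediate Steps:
$P{\left(x,k \right)} = k + x$
$P{\left(-2,\left(-5\right) \left(-4\right) \right)} 26403 = \left(\left(-5\right) \left(-4\right) - 2\right) 26403 = \left(20 - 2\right) 26403 = 18 \cdot 26403 = 475254$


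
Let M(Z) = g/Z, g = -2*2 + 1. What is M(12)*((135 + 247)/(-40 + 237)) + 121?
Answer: 47483/394 ≈ 120.52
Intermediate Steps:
g = -3 (g = -4 + 1 = -3)
M(Z) = -3/Z
M(12)*((135 + 247)/(-40 + 237)) + 121 = (-3/12)*((135 + 247)/(-40 + 237)) + 121 = (-3*1/12)*(382/197) + 121 = -191/(2*197) + 121 = -¼*382/197 + 121 = -191/394 + 121 = 47483/394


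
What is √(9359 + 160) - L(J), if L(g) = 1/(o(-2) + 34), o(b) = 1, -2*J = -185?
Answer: -1/35 + √9519 ≈ 97.537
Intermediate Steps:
J = 185/2 (J = -½*(-185) = 185/2 ≈ 92.500)
L(g) = 1/35 (L(g) = 1/(1 + 34) = 1/35)
√(9359 + 160) - L(J) = √(9359 + 160) - 1*1/35 = √9519 - 1/35 = -1/35 + √9519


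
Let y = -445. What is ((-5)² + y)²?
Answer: 176400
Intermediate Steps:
((-5)² + y)² = ((-5)² - 445)² = (25 - 445)² = (-420)² = 176400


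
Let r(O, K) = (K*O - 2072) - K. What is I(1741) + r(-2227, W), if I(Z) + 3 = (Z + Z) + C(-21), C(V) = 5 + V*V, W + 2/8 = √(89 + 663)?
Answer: 2410 - 8912*√47 ≈ -58688.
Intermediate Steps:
W = -¼ + 4*√47 (W = -¼ + √(89 + 663) = -¼ + √752 = -¼ + 4*√47 ≈ 27.173)
C(V) = 5 + V²
r(O, K) = -2072 - K + K*O (r(O, K) = (-2072 + K*O) - K = -2072 - K + K*O)
I(Z) = 443 + 2*Z (I(Z) = -3 + ((Z + Z) + (5 + (-21)²)) = -3 + (2*Z + (5 + 441)) = -3 + (2*Z + 446) = -3 + (446 + 2*Z) = 443 + 2*Z)
I(1741) + r(-2227, W) = (443 + 2*1741) + (-2072 - (-¼ + 4*√47) + (-¼ + 4*√47)*(-2227)) = (443 + 3482) + (-2072 + (¼ - 4*√47) + (2227/4 - 8908*√47)) = 3925 + (-1515 - 8912*√47) = 2410 - 8912*√47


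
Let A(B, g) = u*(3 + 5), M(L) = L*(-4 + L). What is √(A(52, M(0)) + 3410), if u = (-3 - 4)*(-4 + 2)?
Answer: √3522 ≈ 59.346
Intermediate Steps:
u = 14 (u = -7*(-2) = 14)
A(B, g) = 112 (A(B, g) = 14*(3 + 5) = 14*8 = 112)
√(A(52, M(0)) + 3410) = √(112 + 3410) = √3522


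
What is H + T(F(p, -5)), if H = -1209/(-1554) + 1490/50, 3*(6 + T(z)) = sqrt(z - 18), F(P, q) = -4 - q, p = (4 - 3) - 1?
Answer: 63657/2590 + I*sqrt(17)/3 ≈ 24.578 + 1.3744*I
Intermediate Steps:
p = 0 (p = 1 - 1 = 0)
T(z) = -6 + sqrt(-18 + z)/3 (T(z) = -6 + sqrt(z - 18)/3 = -6 + sqrt(-18 + z)/3)
H = 79197/2590 (H = -1209*(-1/1554) + 1490*(1/50) = 403/518 + 149/5 = 79197/2590 ≈ 30.578)
H + T(F(p, -5)) = 79197/2590 + (-6 + sqrt(-18 + (-4 - 1*(-5)))/3) = 79197/2590 + (-6 + sqrt(-18 + (-4 + 5))/3) = 79197/2590 + (-6 + sqrt(-18 + 1)/3) = 79197/2590 + (-6 + sqrt(-17)/3) = 79197/2590 + (-6 + (I*sqrt(17))/3) = 79197/2590 + (-6 + I*sqrt(17)/3) = 63657/2590 + I*sqrt(17)/3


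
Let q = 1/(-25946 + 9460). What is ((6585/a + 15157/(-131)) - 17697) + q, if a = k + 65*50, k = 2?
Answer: -20848092064735/1170538972 ≈ -17811.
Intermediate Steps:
q = -1/16486 (q = 1/(-16486) = -1/16486 ≈ -6.0658e-5)
a = 3252 (a = 2 + 65*50 = 2 + 3250 = 3252)
((6585/a + 15157/(-131)) - 17697) + q = ((6585/3252 + 15157/(-131)) - 17697) - 1/16486 = ((6585*(1/3252) + 15157*(-1/131)) - 17697) - 1/16486 = ((2195/1084 - 15157/131) - 17697) - 1/16486 = (-16142643/142004 - 17697) - 1/16486 = -2529187431/142004 - 1/16486 = -20848092064735/1170538972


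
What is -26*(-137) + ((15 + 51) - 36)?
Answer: 3592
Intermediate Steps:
-26*(-137) + ((15 + 51) - 36) = 3562 + (66 - 36) = 3562 + 30 = 3592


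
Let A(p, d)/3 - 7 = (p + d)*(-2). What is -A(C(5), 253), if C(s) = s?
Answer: 1527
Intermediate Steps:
A(p, d) = 21 - 6*d - 6*p (A(p, d) = 21 + 3*((p + d)*(-2)) = 21 + 3*((d + p)*(-2)) = 21 + 3*(-2*d - 2*p) = 21 + (-6*d - 6*p) = 21 - 6*d - 6*p)
-A(C(5), 253) = -(21 - 6*253 - 6*5) = -(21 - 1518 - 30) = -1*(-1527) = 1527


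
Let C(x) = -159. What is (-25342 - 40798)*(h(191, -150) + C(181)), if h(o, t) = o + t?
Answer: 7804520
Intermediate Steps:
(-25342 - 40798)*(h(191, -150) + C(181)) = (-25342 - 40798)*((191 - 150) - 159) = -66140*(41 - 159) = -66140*(-118) = 7804520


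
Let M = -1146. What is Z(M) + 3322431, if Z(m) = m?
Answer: 3321285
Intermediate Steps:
Z(M) + 3322431 = -1146 + 3322431 = 3321285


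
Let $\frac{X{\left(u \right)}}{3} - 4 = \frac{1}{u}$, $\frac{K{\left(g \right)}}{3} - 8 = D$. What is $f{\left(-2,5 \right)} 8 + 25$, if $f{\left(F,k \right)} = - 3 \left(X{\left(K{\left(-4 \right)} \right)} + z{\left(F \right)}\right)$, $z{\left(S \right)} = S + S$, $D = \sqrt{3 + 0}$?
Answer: $- \frac{10379}{61} + \frac{24 \sqrt{3}}{61} \approx -169.47$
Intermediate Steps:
$D = \sqrt{3} \approx 1.732$
$K{\left(g \right)} = 24 + 3 \sqrt{3}$
$X{\left(u \right)} = 12 + \frac{3}{u}$
$z{\left(S \right)} = 2 S$
$f{\left(F,k \right)} = -36 - \frac{9}{24 + 3 \sqrt{3}} - 6 F$ ($f{\left(F,k \right)} = - 3 \left(\left(12 + \frac{3}{24 + 3 \sqrt{3}}\right) + 2 F\right) = - 3 \left(12 + 2 F + \frac{3}{24 + 3 \sqrt{3}}\right) = -36 - \frac{9}{24 + 3 \sqrt{3}} - 6 F$)
$f{\left(-2,5 \right)} 8 + 25 = \left(- \frac{2220}{61} - -12 + \frac{3 \sqrt{3}}{61}\right) 8 + 25 = \left(- \frac{2220}{61} + 12 + \frac{3 \sqrt{3}}{61}\right) 8 + 25 = \left(- \frac{1488}{61} + \frac{3 \sqrt{3}}{61}\right) 8 + 25 = \left(- \frac{11904}{61} + \frac{24 \sqrt{3}}{61}\right) + 25 = - \frac{10379}{61} + \frac{24 \sqrt{3}}{61}$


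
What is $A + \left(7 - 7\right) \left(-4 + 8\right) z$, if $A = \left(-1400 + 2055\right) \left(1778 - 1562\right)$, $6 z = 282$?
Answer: $141480$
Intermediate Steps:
$z = 47$ ($z = \frac{1}{6} \cdot 282 = 47$)
$A = 141480$ ($A = 655 \cdot 216 = 141480$)
$A + \left(7 - 7\right) \left(-4 + 8\right) z = 141480 + \left(7 - 7\right) \left(-4 + 8\right) 47 = 141480 + 0 \cdot 4 \cdot 47 = 141480 + 0 \cdot 47 = 141480 + 0 = 141480$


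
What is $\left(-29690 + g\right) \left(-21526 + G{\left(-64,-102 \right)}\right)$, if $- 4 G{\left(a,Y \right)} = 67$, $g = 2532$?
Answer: $\frac{1170116009}{2} \approx 5.8506 \cdot 10^{8}$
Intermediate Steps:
$G{\left(a,Y \right)} = - \frac{67}{4}$ ($G{\left(a,Y \right)} = \left(- \frac{1}{4}\right) 67 = - \frac{67}{4}$)
$\left(-29690 + g\right) \left(-21526 + G{\left(-64,-102 \right)}\right) = \left(-29690 + 2532\right) \left(-21526 - \frac{67}{4}\right) = \left(-27158\right) \left(- \frac{86171}{4}\right) = \frac{1170116009}{2}$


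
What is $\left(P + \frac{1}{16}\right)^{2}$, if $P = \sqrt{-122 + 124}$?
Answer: $\frac{513}{256} + \frac{\sqrt{2}}{8} \approx 2.1807$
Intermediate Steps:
$P = \sqrt{2} \approx 1.4142$
$\left(P + \frac{1}{16}\right)^{2} = \left(\sqrt{2} + \frac{1}{16}\right)^{2} = \left(\frac{1}{16} + \sqrt{2}\right)^{2}$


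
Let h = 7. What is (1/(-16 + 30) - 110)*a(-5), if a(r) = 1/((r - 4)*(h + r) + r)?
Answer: 1539/322 ≈ 4.7795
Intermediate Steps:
a(r) = 1/(r + (-4 + r)*(7 + r)) (a(r) = 1/((r - 4)*(7 + r) + r) = 1/((-4 + r)*(7 + r) + r) = 1/(r + (-4 + r)*(7 + r)))
(1/(-16 + 30) - 110)*a(-5) = (1/(-16 + 30) - 110)/(-28 + (-5)² + 4*(-5)) = (1/14 - 110)/(-28 + 25 - 20) = (1/14 - 110)/(-23) = -1539/14*(-1/23) = 1539/322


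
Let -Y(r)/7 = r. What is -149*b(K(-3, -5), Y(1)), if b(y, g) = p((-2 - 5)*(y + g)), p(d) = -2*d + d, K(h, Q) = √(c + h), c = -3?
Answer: 7301 - 1043*I*√6 ≈ 7301.0 - 2554.8*I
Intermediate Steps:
Y(r) = -7*r
K(h, Q) = √(-3 + h)
p(d) = -d
b(y, g) = 7*g + 7*y (b(y, g) = -(-2 - 5)*(y + g) = -(-7)*(g + y) = -(-7*g - 7*y) = 7*g + 7*y)
-149*b(K(-3, -5), Y(1)) = -149*(7*(-7*1) + 7*√(-3 - 3)) = -149*(7*(-7) + 7*√(-6)) = -149*(-49 + 7*(I*√6)) = -149*(-49 + 7*I*√6) = 7301 - 1043*I*√6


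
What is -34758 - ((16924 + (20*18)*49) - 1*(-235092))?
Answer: -304414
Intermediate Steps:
-34758 - ((16924 + (20*18)*49) - 1*(-235092)) = -34758 - ((16924 + 360*49) + 235092) = -34758 - ((16924 + 17640) + 235092) = -34758 - (34564 + 235092) = -34758 - 1*269656 = -34758 - 269656 = -304414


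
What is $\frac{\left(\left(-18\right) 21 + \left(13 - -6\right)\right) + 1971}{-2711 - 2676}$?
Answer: $- \frac{1612}{5387} \approx -0.29924$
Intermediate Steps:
$\frac{\left(\left(-18\right) 21 + \left(13 - -6\right)\right) + 1971}{-2711 - 2676} = \frac{\left(-378 + \left(13 + 6\right)\right) + 1971}{-5387} = \left(\left(-378 + 19\right) + 1971\right) \left(- \frac{1}{5387}\right) = \left(-359 + 1971\right) \left(- \frac{1}{5387}\right) = 1612 \left(- \frac{1}{5387}\right) = - \frac{1612}{5387}$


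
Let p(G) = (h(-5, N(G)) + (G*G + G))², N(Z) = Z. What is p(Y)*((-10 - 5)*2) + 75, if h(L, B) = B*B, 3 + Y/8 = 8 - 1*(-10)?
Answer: -25090991925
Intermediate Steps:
Y = 120 (Y = -24 + 8*(8 - 1*(-10)) = -24 + 8*(8 + 10) = -24 + 8*18 = -24 + 144 = 120)
h(L, B) = B²
p(G) = (G + 2*G²)² (p(G) = (G² + (G*G + G))² = (G² + (G² + G))² = (G² + (G + G²))² = (G + 2*G²)²)
p(Y)*((-10 - 5)*2) + 75 = (120²*(1 + 2*120)²)*((-10 - 5)*2) + 75 = (14400*(1 + 240)²)*(-15*2) + 75 = (14400*241²)*(-30) + 75 = (14400*58081)*(-30) + 75 = 836366400*(-30) + 75 = -25090992000 + 75 = -25090991925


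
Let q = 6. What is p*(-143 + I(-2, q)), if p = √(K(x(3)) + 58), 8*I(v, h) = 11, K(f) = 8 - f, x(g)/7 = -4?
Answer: -1133*√94/8 ≈ -1373.1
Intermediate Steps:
x(g) = -28 (x(g) = 7*(-4) = -28)
I(v, h) = 11/8 (I(v, h) = (⅛)*11 = 11/8)
p = √94 (p = √((8 - 1*(-28)) + 58) = √((8 + 28) + 58) = √(36 + 58) = √94 ≈ 9.6954)
p*(-143 + I(-2, q)) = √94*(-143 + 11/8) = √94*(-1133/8) = -1133*√94/8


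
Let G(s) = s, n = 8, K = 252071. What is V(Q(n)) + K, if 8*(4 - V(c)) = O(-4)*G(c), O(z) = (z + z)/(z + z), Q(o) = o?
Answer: 252074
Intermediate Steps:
O(z) = 1 (O(z) = (2*z)/((2*z)) = (2*z)*(1/(2*z)) = 1)
V(c) = 4 - c/8
V(Q(n)) + K = (4 - ⅛*8) + 252071 = (4 - 1) + 252071 = 3 + 252071 = 252074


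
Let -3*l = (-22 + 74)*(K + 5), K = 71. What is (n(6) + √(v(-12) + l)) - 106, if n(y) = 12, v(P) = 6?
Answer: -94 + I*√11802/3 ≈ -94.0 + 36.212*I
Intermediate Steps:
l = -3952/3 (l = -(-22 + 74)*(71 + 5)/3 = -52*76/3 = -⅓*3952 = -3952/3 ≈ -1317.3)
(n(6) + √(v(-12) + l)) - 106 = (12 + √(6 - 3952/3)) - 106 = (12 + √(-3934/3)) - 106 = (12 + I*√11802/3) - 106 = -94 + I*√11802/3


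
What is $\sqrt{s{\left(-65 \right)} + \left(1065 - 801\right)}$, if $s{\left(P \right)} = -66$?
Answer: $3 \sqrt{22} \approx 14.071$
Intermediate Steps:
$\sqrt{s{\left(-65 \right)} + \left(1065 - 801\right)} = \sqrt{-66 + \left(1065 - 801\right)} = \sqrt{-66 + 264} = \sqrt{198} = 3 \sqrt{22}$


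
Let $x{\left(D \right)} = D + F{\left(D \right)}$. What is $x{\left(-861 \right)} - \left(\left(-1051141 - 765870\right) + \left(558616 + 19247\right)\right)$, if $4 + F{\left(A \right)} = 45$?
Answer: $1238328$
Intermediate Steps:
$F{\left(A \right)} = 41$ ($F{\left(A \right)} = -4 + 45 = 41$)
$x{\left(D \right)} = 41 + D$ ($x{\left(D \right)} = D + 41 = 41 + D$)
$x{\left(-861 \right)} - \left(\left(-1051141 - 765870\right) + \left(558616 + 19247\right)\right) = \left(41 - 861\right) - \left(\left(-1051141 - 765870\right) + \left(558616 + 19247\right)\right) = -820 - \left(-1817011 + 577863\right) = -820 - -1239148 = -820 + 1239148 = 1238328$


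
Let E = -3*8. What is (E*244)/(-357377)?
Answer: 5856/357377 ≈ 0.016386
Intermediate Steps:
E = -24
(E*244)/(-357377) = -24*244/(-357377) = -5856*(-1/357377) = 5856/357377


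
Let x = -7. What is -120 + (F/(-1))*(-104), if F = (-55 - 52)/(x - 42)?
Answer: 5248/49 ≈ 107.10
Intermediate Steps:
F = 107/49 (F = (-55 - 52)/(-7 - 42) = -107/(-49) = -107*(-1/49) = 107/49 ≈ 2.1837)
-120 + (F/(-1))*(-104) = -120 + ((107/49)/(-1))*(-104) = -120 + ((107/49)*(-1))*(-104) = -120 - 107/49*(-104) = -120 + 11128/49 = 5248/49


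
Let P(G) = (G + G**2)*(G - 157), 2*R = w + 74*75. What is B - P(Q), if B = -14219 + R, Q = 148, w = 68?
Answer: 187058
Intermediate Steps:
R = 2809 (R = (68 + 74*75)/2 = (68 + 5550)/2 = (1/2)*5618 = 2809)
P(G) = (-157 + G)*(G + G**2) (P(G) = (G + G**2)*(-157 + G) = (-157 + G)*(G + G**2))
B = -11410 (B = -14219 + 2809 = -11410)
B - P(Q) = -11410 - 148*(-157 + 148**2 - 156*148) = -11410 - 148*(-157 + 21904 - 23088) = -11410 - 148*(-1341) = -11410 - 1*(-198468) = -11410 + 198468 = 187058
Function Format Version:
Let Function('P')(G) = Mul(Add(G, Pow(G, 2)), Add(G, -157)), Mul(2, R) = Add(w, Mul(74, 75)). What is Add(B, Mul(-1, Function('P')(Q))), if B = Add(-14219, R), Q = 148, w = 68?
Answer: 187058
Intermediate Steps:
R = 2809 (R = Mul(Rational(1, 2), Add(68, Mul(74, 75))) = Mul(Rational(1, 2), Add(68, 5550)) = Mul(Rational(1, 2), 5618) = 2809)
Function('P')(G) = Mul(Add(-157, G), Add(G, Pow(G, 2))) (Function('P')(G) = Mul(Add(G, Pow(G, 2)), Add(-157, G)) = Mul(Add(-157, G), Add(G, Pow(G, 2))))
B = -11410 (B = Add(-14219, 2809) = -11410)
Add(B, Mul(-1, Function('P')(Q))) = Add(-11410, Mul(-1, Mul(148, Add(-157, Pow(148, 2), Mul(-156, 148))))) = Add(-11410, Mul(-1, Mul(148, Add(-157, 21904, -23088)))) = Add(-11410, Mul(-1, Mul(148, -1341))) = Add(-11410, Mul(-1, -198468)) = Add(-11410, 198468) = 187058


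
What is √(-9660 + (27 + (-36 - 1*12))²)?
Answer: I*√9219 ≈ 96.016*I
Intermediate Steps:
√(-9660 + (27 + (-36 - 1*12))²) = √(-9660 + (27 + (-36 - 12))²) = √(-9660 + (27 - 48)²) = √(-9660 + (-21)²) = √(-9660 + 441) = √(-9219) = I*√9219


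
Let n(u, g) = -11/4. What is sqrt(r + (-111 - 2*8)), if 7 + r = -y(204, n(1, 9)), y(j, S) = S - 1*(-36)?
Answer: I*sqrt(669)/2 ≈ 12.933*I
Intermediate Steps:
n(u, g) = -11/4 (n(u, g) = -11*1/4 = -11/4)
y(j, S) = 36 + S (y(j, S) = S + 36 = 36 + S)
r = -161/4 (r = -7 - (36 - 11/4) = -7 - 1*133/4 = -7 - 133/4 = -161/4 ≈ -40.250)
sqrt(r + (-111 - 2*8)) = sqrt(-161/4 + (-111 - 2*8)) = sqrt(-161/4 + (-111 - 16)) = sqrt(-161/4 - 127) = sqrt(-669/4) = I*sqrt(669)/2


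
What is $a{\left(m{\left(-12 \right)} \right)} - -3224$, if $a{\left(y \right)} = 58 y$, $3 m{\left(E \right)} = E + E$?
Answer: $2760$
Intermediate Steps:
$m{\left(E \right)} = \frac{2 E}{3}$ ($m{\left(E \right)} = \frac{E + E}{3} = \frac{2 E}{3}$)
$a{\left(m{\left(-12 \right)} \right)} - -3224 = 58 \cdot \frac{2}{3} \left(-12\right) - -3224 = 58 \left(-8\right) + 3224 = -464 + 3224 = 2760$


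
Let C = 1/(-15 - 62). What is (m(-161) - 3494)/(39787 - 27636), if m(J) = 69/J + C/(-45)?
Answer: -1729742/6014745 ≈ -0.28758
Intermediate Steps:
C = -1/77 (C = 1/(-77) = -1/77 ≈ -0.012987)
m(J) = 1/3465 + 69/J (m(J) = 69/J - 1/77/(-45) = 69/J - 1/77*(-1/45) = 69/J + 1/3465 = 1/3465 + 69/J)
(m(-161) - 3494)/(39787 - 27636) = ((1/3465)*(239085 - 161)/(-161) - 3494)/(39787 - 27636) = ((1/3465)*(-1/161)*238924 - 3494)/12151 = (-212/495 - 3494)*(1/12151) = -1729742/495*1/12151 = -1729742/6014745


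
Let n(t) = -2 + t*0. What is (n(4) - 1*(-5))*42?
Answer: 126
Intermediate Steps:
n(t) = -2 (n(t) = -2 + 0 = -2)
(n(4) - 1*(-5))*42 = (-2 - 1*(-5))*42 = (-2 + 5)*42 = 3*42 = 126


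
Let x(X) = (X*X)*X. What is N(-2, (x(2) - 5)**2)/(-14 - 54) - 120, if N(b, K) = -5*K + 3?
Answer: -4059/34 ≈ -119.38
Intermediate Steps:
x(X) = X**3 (x(X) = X**2*X = X**3)
N(b, K) = 3 - 5*K
N(-2, (x(2) - 5)**2)/(-14 - 54) - 120 = (3 - 5*(2**3 - 5)**2)/(-14 - 54) - 120 = (3 - 5*(8 - 5)**2)/(-68) - 120 = (3 - 5*3**2)*(-1/68) - 120 = (3 - 5*9)*(-1/68) - 120 = (3 - 45)*(-1/68) - 120 = -42*(-1/68) - 120 = 21/34 - 120 = -4059/34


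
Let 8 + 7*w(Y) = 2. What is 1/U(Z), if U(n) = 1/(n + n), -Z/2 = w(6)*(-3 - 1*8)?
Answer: -264/7 ≈ -37.714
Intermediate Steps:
w(Y) = -6/7 (w(Y) = -8/7 + (⅐)*2 = -8/7 + 2/7 = -6/7)
Z = -132/7 (Z = -(-12)*(-3 - 1*8)/7 = -(-12)*(-3 - 8)/7 = -(-12)*(-11)/7 = -2*66/7 = -132/7 ≈ -18.857)
U(n) = 1/(2*n)
1/U(Z) = 1/(1/(2*(-132/7))) = 1/((½)*(-7/132)) = 1/(-7/264) = -264/7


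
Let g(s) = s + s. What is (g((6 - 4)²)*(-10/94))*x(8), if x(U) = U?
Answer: -320/47 ≈ -6.8085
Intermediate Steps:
g(s) = 2*s
(g((6 - 4)²)*(-10/94))*x(8) = ((2*(6 - 4)²)*(-10/94))*8 = ((2*2²)*(-10*1/94))*8 = ((2*4)*(-5/47))*8 = (8*(-5/47))*8 = -40/47*8 = -320/47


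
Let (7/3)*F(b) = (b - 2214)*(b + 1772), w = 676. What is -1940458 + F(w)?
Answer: -24878278/7 ≈ -3.5540e+6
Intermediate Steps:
F(b) = 3*(-2214 + b)*(1772 + b)/7 (F(b) = 3*((b - 2214)*(b + 1772))/7 = 3*((-2214 + b)*(1772 + b))/7 = 3*(-2214 + b)*(1772 + b)/7)
-1940458 + F(w) = -1940458 + (-11769624/7 - 1326/7*676 + (3/7)*676²) = -1940458 + (-11769624/7 - 896376/7 + (3/7)*456976) = -1940458 + (-11769624/7 - 896376/7 + 1370928/7) = -1940458 - 11295072/7 = -24878278/7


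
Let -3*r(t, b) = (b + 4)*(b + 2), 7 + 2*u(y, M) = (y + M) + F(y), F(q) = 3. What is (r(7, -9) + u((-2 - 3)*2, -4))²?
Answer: 3844/9 ≈ 427.11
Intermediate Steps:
u(y, M) = -2 + M/2 + y/2 (u(y, M) = -7/2 + ((y + M) + 3)/2 = -7/2 + ((M + y) + 3)/2 = -7/2 + (3 + M + y)/2 = -7/2 + (3/2 + M/2 + y/2) = -2 + M/2 + y/2)
r(t, b) = -(2 + b)*(4 + b)/3 (r(t, b) = -(b + 4)*(b + 2)/3 = -(4 + b)*(2 + b)/3 = -(2 + b)*(4 + b)/3)
(r(7, -9) + u((-2 - 3)*2, -4))² = ((-8/3 - 2*(-9) - ⅓*(-9)²) + (-2 + (½)*(-4) + ((-2 - 3)*2)/2))² = ((-8/3 + 18 - ⅓*81) + (-2 - 2 + (-5*2)/2))² = ((-8/3 + 18 - 27) + (-2 - 2 + (½)*(-10)))² = (-35/3 + (-2 - 2 - 5))² = (-35/3 - 9)² = (-62/3)² = 3844/9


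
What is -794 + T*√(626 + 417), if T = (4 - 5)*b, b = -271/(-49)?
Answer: -794 - 271*√1043/49 ≈ -972.61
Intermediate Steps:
b = 271/49 (b = -271*(-1/49) = 271/49 ≈ 5.5306)
T = -271/49 (T = (4 - 5)*(271/49) = -1*271/49 = -271/49 ≈ -5.5306)
-794 + T*√(626 + 417) = -794 - 271*√(626 + 417)/49 = -794 - 271*√1043/49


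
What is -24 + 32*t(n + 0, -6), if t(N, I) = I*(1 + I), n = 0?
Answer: 936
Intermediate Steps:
-24 + 32*t(n + 0, -6) = -24 + 32*(-6*(1 - 6)) = -24 + 32*(-6*(-5)) = -24 + 32*30 = -24 + 960 = 936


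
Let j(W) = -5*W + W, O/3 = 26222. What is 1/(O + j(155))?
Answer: 1/78046 ≈ 1.2813e-5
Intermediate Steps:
O = 78666 (O = 3*26222 = 78666)
j(W) = -4*W
1/(O + j(155)) = 1/(78666 - 4*155) = 1/(78666 - 620) = 1/78046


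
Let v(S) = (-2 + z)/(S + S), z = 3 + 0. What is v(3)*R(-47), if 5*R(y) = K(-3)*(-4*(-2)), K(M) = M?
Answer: -⅘ ≈ -0.80000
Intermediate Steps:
z = 3
R(y) = -24/5 (R(y) = (-(-12)*(-2))/5 = (-3*8)/5 = (⅕)*(-24) = -24/5)
v(S) = 1/(2*S) (v(S) = (-2 + 3)/(S + S) = 1/(2*S))
v(3)*R(-47) = ((½)/3)*(-24/5) = ((½)*(⅓))*(-24/5) = (⅙)*(-24/5) = -⅘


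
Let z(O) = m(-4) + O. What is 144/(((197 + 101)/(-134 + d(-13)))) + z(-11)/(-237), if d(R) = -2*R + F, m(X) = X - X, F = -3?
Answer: -1892465/35313 ≈ -53.591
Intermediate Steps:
m(X) = 0
d(R) = -3 - 2*R (d(R) = -2*R - 3 = -3 - 2*R)
z(O) = O (z(O) = 0 + O = O)
144/(((197 + 101)/(-134 + d(-13)))) + z(-11)/(-237) = 144/(((197 + 101)/(-134 + (-3 - 2*(-13))))) - 11/(-237) = 144/((298/(-134 + (-3 + 26)))) - 11*(-1/237) = 144/((298/(-134 + 23))) + 11/237 = 144/((298/(-111))) + 11/237 = 144/((298*(-1/111))) + 11/237 = 144/(-298/111) + 11/237 = 144*(-111/298) + 11/237 = -7992/149 + 11/237 = -1892465/35313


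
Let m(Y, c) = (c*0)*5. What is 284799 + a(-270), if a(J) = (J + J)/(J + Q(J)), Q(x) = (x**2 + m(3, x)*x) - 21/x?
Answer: 1861647568293/6536707 ≈ 2.8480e+5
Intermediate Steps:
m(Y, c) = 0 (m(Y, c) = 0*5 = 0)
Q(x) = x**2 - 21/x (Q(x) = (x**2 + 0*x) - 21/x = (x**2 + 0) - 21/x = x**2 - 21/x)
a(J) = 2*J/(J + (-21 + J**3)/J) (a(J) = (J + J)/(J + (-21 + J**3)/J) = (2*J)/(J + (-21 + J**3)/J) = 2*J/(J + (-21 + J**3)/J))
284799 + a(-270) = 284799 + 2*(-270)**2/(-21 + (-270)**2 + (-270)**3) = 284799 + 2*72900/(-21 + 72900 - 19683000) = 284799 + 2*72900/(-19610121) = 284799 + 2*72900*(-1/19610121) = 284799 - 48600/6536707 = 1861647568293/6536707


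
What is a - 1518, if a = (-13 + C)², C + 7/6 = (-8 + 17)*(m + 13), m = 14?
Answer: 1830481/36 ≈ 50847.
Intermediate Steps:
C = 1451/6 (C = -7/6 + (-8 + 17)*(14 + 13) = -7/6 + 9*27 = -7/6 + 243 = 1451/6 ≈ 241.83)
a = 1885129/36 (a = (-13 + 1451/6)² = (1373/6)² = 1885129/36 ≈ 52365.)
a - 1518 = 1885129/36 - 1518 = 1830481/36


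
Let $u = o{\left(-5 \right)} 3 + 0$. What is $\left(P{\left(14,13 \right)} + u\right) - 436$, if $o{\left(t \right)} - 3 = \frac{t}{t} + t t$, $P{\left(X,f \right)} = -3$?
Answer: $-352$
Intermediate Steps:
$o{\left(t \right)} = 4 + t^{2}$ ($o{\left(t \right)} = 3 + \left(\frac{t}{t} + t t\right) = 3 + \left(1 + t^{2}\right) = 4 + t^{2}$)
$u = 87$ ($u = \left(4 + \left(-5\right)^{2}\right) 3 + 0 = \left(4 + 25\right) 3 + 0 = 29 \cdot 3 + 0 = 87 + 0 = 87$)
$\left(P{\left(14,13 \right)} + u\right) - 436 = \left(-3 + 87\right) - 436 = 84 - 436 = -352$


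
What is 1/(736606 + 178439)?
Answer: 1/915045 ≈ 1.0928e-6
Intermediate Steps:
1/(736606 + 178439) = 1/915045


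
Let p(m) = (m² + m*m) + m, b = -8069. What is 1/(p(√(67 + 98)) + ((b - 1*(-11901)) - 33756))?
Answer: -29594/875804671 - √165/875804671 ≈ -3.3805e-5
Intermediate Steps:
p(m) = m + 2*m² (p(m) = (m² + m²) + m = 2*m² + m = m + 2*m²)
1/(p(√(67 + 98)) + ((b - 1*(-11901)) - 33756)) = 1/(√(67 + 98)*(1 + 2*√(67 + 98)) + ((-8069 - 1*(-11901)) - 33756)) = 1/(√165*(1 + 2*√165) + ((-8069 + 11901) - 33756)) = 1/(√165*(1 + 2*√165) + (3832 - 33756)) = 1/(√165*(1 + 2*√165) - 29924) = 1/(-29924 + √165*(1 + 2*√165))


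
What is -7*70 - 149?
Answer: -639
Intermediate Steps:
-7*70 - 149 = -490 - 149 = -639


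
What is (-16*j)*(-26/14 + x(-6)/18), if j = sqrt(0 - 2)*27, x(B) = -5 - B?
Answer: 5448*I*sqrt(2)/7 ≈ 1100.7*I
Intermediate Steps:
j = 27*I*sqrt(2) (j = sqrt(-2)*27 = (I*sqrt(2))*27 = 27*I*sqrt(2) ≈ 38.184*I)
(-16*j)*(-26/14 + x(-6)/18) = (-432*I*sqrt(2))*(-26/14 + (-5 - 1*(-6))/18) = (-432*I*sqrt(2))*(-26*1/14 + (-5 + 6)*(1/18)) = (-432*I*sqrt(2))*(-13/7 + 1*(1/18)) = (-432*I*sqrt(2))*(-13/7 + 1/18) = -432*I*sqrt(2)*(-227/126) = 5448*I*sqrt(2)/7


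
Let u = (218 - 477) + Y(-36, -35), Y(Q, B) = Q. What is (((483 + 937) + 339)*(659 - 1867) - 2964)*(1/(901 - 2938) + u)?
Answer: 1278650697776/2037 ≈ 6.2771e+8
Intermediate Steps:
u = -295 (u = (218 - 477) - 36 = -259 - 36 = -295)
(((483 + 937) + 339)*(659 - 1867) - 2964)*(1/(901 - 2938) + u) = (((483 + 937) + 339)*(659 - 1867) - 2964)*(1/(901 - 2938) - 295) = ((1420 + 339)*(-1208) - 2964)*(1/(-2037) - 295) = (1759*(-1208) - 2964)*(-1/2037 - 295) = (-2124872 - 2964)*(-600916/2037) = -2127836*(-600916/2037) = 1278650697776/2037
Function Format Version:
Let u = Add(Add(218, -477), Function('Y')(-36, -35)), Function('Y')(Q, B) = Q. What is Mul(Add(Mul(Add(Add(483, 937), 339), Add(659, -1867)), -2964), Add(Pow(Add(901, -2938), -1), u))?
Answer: Rational(1278650697776, 2037) ≈ 6.2771e+8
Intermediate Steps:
u = -295 (u = Add(Add(218, -477), -36) = Add(-259, -36) = -295)
Mul(Add(Mul(Add(Add(483, 937), 339), Add(659, -1867)), -2964), Add(Pow(Add(901, -2938), -1), u)) = Mul(Add(Mul(Add(Add(483, 937), 339), Add(659, -1867)), -2964), Add(Pow(Add(901, -2938), -1), -295)) = Mul(Add(Mul(Add(1420, 339), -1208), -2964), Add(Pow(-2037, -1), -295)) = Mul(Add(Mul(1759, -1208), -2964), Add(Rational(-1, 2037), -295)) = Mul(Add(-2124872, -2964), Rational(-600916, 2037)) = Mul(-2127836, Rational(-600916, 2037)) = Rational(1278650697776, 2037)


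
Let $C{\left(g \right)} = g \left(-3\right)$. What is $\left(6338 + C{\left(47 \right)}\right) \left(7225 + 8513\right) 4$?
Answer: $390113544$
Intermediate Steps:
$C{\left(g \right)} = - 3 g$
$\left(6338 + C{\left(47 \right)}\right) \left(7225 + 8513\right) 4 = \left(6338 - 141\right) \left(7225 + 8513\right) 4 = \left(6338 - 141\right) 15738 \cdot 4 = 6197 \cdot 15738 \cdot 4 = 97528386 \cdot 4 = 390113544$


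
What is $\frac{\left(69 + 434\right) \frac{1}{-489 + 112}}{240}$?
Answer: $- \frac{503}{90480} \approx -0.0055592$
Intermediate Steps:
$\frac{\left(69 + 434\right) \frac{1}{-489 + 112}}{240} = \frac{503}{-377} \cdot \frac{1}{240} = 503 \left(- \frac{1}{377}\right) \frac{1}{240} = \left(- \frac{503}{377}\right) \frac{1}{240} = - \frac{503}{90480}$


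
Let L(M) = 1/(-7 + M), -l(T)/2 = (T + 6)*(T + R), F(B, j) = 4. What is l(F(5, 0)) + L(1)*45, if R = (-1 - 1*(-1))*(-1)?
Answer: -175/2 ≈ -87.500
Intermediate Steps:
R = 0 (R = (-1 + 1)*(-1) = 0*(-1) = 0)
l(T) = -2*T*(6 + T) (l(T) = -2*(T + 6)*(T + 0) = -2*(6 + T)*T = -2*T*(6 + T))
l(F(5, 0)) + L(1)*45 = 2*4*(-6 - 1*4) + 45/(-7 + 1) = 2*4*(-6 - 4) + 45/(-6) = 2*4*(-10) - ⅙*45 = -80 - 15/2 = -175/2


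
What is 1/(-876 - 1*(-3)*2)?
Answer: -1/870 ≈ -0.0011494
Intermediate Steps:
1/(-876 - 1*(-3)*2) = 1/(-876 + 3*2) = 1/(-876 + 6) = 1/(-870) = -1/870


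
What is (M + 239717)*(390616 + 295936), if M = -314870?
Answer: -51596442456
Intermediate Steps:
(M + 239717)*(390616 + 295936) = (-314870 + 239717)*(390616 + 295936) = -75153*686552 = -51596442456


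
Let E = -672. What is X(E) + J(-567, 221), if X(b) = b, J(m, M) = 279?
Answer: -393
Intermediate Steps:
X(E) + J(-567, 221) = -672 + 279 = -393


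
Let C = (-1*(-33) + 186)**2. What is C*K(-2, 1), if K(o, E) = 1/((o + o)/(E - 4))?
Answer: 143883/4 ≈ 35971.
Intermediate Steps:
K(o, E) = (-4 + E)/(2*o) (K(o, E) = 1/((2*o)/(-4 + E)) = 1/(2*o/(-4 + E)) = (-4 + E)/(2*o))
C = 47961 (C = (33 + 186)**2 = 219**2 = 47961)
C*K(-2, 1) = 47961*((1/2)*(-4 + 1)/(-2)) = 47961*((1/2)*(-1/2)*(-3)) = 47961*(3/4) = 143883/4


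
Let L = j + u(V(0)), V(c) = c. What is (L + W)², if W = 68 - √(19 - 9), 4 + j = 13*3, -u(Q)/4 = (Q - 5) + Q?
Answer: (123 - √10)² ≈ 14361.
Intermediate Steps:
u(Q) = 20 - 8*Q (u(Q) = -4*((Q - 5) + Q) = -4*((-5 + Q) + Q) = -4*(-5 + 2*Q) = 20 - 8*Q)
j = 35 (j = -4 + 13*3 = -4 + 39 = 35)
W = 68 - √10 ≈ 64.838
L = 55 (L = 35 + (20 - 8*0) = 35 + (20 + 0) = 35 + 20 = 55)
(L + W)² = (55 + (68 - √10))² = (123 - √10)²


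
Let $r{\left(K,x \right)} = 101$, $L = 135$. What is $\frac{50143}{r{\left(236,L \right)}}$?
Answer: $\frac{50143}{101} \approx 496.47$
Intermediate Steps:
$\frac{50143}{r{\left(236,L \right)}} = \frac{50143}{101}$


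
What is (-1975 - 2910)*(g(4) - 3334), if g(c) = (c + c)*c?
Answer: 16130270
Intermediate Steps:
g(c) = 2*c**2 (g(c) = (2*c)*c = 2*c**2)
(-1975 - 2910)*(g(4) - 3334) = (-1975 - 2910)*(2*4**2 - 3334) = -4885*(2*16 - 3334) = -4885*(32 - 3334) = -4885*(-3302) = 16130270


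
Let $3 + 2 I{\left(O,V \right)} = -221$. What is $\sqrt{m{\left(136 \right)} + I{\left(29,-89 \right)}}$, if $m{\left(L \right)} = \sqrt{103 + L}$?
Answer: $\sqrt{-112 + \sqrt{239}} \approx 9.8255 i$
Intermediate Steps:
$I{\left(O,V \right)} = -112$ ($I{\left(O,V \right)} = - \frac{3}{2} + \frac{1}{2} \left(-221\right) = - \frac{3}{2} - \frac{221}{2} = -112$)
$\sqrt{m{\left(136 \right)} + I{\left(29,-89 \right)}} = \sqrt{\sqrt{103 + 136} - 112} = \sqrt{\sqrt{239} - 112} = \sqrt{-112 + \sqrt{239}}$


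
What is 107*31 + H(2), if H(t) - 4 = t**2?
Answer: 3325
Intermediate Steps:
H(t) = 4 + t**2
107*31 + H(2) = 107*31 + (4 + 2**2) = 3317 + (4 + 4) = 3317 + 8 = 3325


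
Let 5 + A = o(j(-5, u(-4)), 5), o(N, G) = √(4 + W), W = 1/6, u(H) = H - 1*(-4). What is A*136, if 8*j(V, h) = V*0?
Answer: -680 + 340*√6/3 ≈ -402.39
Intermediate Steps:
u(H) = 4 + H (u(H) = H + 4 = 4 + H)
j(V, h) = 0 (j(V, h) = (V*0)/8 = (⅛)*0 = 0)
W = ⅙ (W = 1*(⅙) = ⅙ ≈ 0.16667)
o(N, G) = 5*√6/6 (o(N, G) = √(4 + ⅙) = √(25/6) = 5*√6/6)
A = -5 + 5*√6/6 ≈ -2.9588
A*136 = (-5 + 5*√6/6)*136 = -680 + 340*√6/3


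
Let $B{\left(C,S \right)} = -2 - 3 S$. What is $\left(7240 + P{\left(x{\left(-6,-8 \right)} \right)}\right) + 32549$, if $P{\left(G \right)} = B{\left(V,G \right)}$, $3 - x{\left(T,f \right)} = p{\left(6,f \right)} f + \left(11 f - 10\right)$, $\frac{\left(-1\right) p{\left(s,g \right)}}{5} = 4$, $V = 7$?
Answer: $39964$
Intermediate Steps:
$p{\left(s,g \right)} = -20$ ($p{\left(s,g \right)} = \left(-5\right) 4 = -20$)
$x{\left(T,f \right)} = 13 + 9 f$ ($x{\left(T,f \right)} = 3 - \left(- 20 f + \left(11 f - 10\right)\right) = 3 - \left(- 20 f + \left(-10 + 11 f\right)\right) = 3 - \left(-10 - 9 f\right) = 3 + \left(10 + 9 f\right) = 13 + 9 f$)
$P{\left(G \right)} = -2 - 3 G$
$\left(7240 + P{\left(x{\left(-6,-8 \right)} \right)}\right) + 32549 = \left(7240 - \left(2 + 3 \left(13 + 9 \left(-8\right)\right)\right)\right) + 32549 = \left(7240 - \left(2 + 3 \left(13 - 72\right)\right)\right) + 32549 = \left(7240 - -175\right) + 32549 = \left(7240 + \left(-2 + 177\right)\right) + 32549 = \left(7240 + 175\right) + 32549 = 7415 + 32549 = 39964$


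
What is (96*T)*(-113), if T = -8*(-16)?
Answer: -1388544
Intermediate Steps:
T = 128
(96*T)*(-113) = (96*128)*(-113) = 12288*(-113) = -1388544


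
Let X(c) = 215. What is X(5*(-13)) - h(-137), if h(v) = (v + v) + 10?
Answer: 479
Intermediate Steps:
h(v) = 10 + 2*v (h(v) = 2*v + 10 = 10 + 2*v)
X(5*(-13)) - h(-137) = 215 - (10 + 2*(-137)) = 215 - (10 - 274) = 215 - 1*(-264) = 215 + 264 = 479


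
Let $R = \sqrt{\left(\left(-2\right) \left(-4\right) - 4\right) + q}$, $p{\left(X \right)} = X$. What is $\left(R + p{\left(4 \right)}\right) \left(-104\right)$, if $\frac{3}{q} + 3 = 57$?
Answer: $-416 - \frac{52 \sqrt{146}}{3} \approx -625.44$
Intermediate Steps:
$q = \frac{1}{18}$ ($q = \frac{3}{-3 + 57} = \frac{3}{54} = 3 \cdot \frac{1}{54} = \frac{1}{18} \approx 0.055556$)
$R = \frac{\sqrt{146}}{6}$ ($R = \sqrt{\left(\left(-2\right) \left(-4\right) - 4\right) + \frac{1}{18}} = \sqrt{\left(8 - 4\right) + \frac{1}{18}} = \sqrt{4 + \frac{1}{18}} = \sqrt{\frac{73}{18}} = \frac{\sqrt{146}}{6} \approx 2.0138$)
$\left(R + p{\left(4 \right)}\right) \left(-104\right) = \left(\frac{\sqrt{146}}{6} + 4\right) \left(-104\right) = \left(4 + \frac{\sqrt{146}}{6}\right) \left(-104\right) = -416 - \frac{52 \sqrt{146}}{3}$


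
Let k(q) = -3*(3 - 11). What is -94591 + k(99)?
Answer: -94567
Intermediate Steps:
k(q) = 24 (k(q) = -3*(-8) = 24)
-94591 + k(99) = -94591 + 24 = -94567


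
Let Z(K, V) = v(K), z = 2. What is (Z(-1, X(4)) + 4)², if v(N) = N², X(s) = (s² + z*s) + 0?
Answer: 25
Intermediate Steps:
X(s) = s² + 2*s (X(s) = (s² + 2*s) + 0 = s² + 2*s)
Z(K, V) = K²
(Z(-1, X(4)) + 4)² = ((-1)² + 4)² = (1 + 4)² = 5² = 25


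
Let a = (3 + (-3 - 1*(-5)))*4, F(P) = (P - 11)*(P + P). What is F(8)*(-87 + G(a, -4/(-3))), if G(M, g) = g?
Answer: 4112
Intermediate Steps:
F(P) = 2*P*(-11 + P) (F(P) = (-11 + P)*(2*P) = 2*P*(-11 + P))
a = 20 (a = (3 + (-3 + 5))*4 = (3 + 2)*4 = 5*4 = 20)
F(8)*(-87 + G(a, -4/(-3))) = (2*8*(-11 + 8))*(-87 - 4/(-3)) = (2*8*(-3))*(-87 - 4*(-1/3)) = -48*(-87 + 4/3) = -48*(-257/3) = 4112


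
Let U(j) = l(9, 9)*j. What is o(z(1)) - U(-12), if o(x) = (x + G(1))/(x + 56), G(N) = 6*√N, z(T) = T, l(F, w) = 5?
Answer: 3427/57 ≈ 60.123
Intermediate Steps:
U(j) = 5*j
o(x) = (6 + x)/(56 + x) (o(x) = (x + 6*√1)/(x + 56) = (x + 6*1)/(56 + x) = (x + 6)/(56 + x) = (6 + x)/(56 + x))
o(z(1)) - U(-12) = (6 + 1)/(56 + 1) - 5*(-12) = 7/57 - 1*(-60) = (1/57)*7 + 60 = 7/57 + 60 = 3427/57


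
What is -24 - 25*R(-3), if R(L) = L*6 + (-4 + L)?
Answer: 601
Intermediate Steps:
R(L) = -4 + 7*L (R(L) = 6*L + (-4 + L) = -4 + 7*L)
-24 - 25*R(-3) = -24 - 25*(-4 + 7*(-3)) = -24 - 25*(-4 - 21) = -24 - 25*(-25) = -24 + 625 = 601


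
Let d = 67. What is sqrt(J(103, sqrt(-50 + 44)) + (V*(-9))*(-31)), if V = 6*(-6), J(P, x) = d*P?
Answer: I*sqrt(3143) ≈ 56.062*I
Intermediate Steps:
J(P, x) = 67*P
V = -36
sqrt(J(103, sqrt(-50 + 44)) + (V*(-9))*(-31)) = sqrt(67*103 - 36*(-9)*(-31)) = sqrt(6901 + 324*(-31)) = sqrt(6901 - 10044) = sqrt(-3143) = I*sqrt(3143)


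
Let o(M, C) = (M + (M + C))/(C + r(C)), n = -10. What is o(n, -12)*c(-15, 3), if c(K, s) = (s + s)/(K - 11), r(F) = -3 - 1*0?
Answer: -32/65 ≈ -0.49231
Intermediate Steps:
r(F) = -3 (r(F) = -3 + 0 = -3)
c(K, s) = 2*s/(-11 + K) (c(K, s) = (2*s)/(-11 + K) = 2*s/(-11 + K))
o(M, C) = (C + 2*M)/(-3 + C) (o(M, C) = (M + (M + C))/(C - 3) = (M + (C + M))/(-3 + C) = (C + 2*M)/(-3 + C))
o(n, -12)*c(-15, 3) = ((-12 + 2*(-10))/(-3 - 12))*(2*3/(-11 - 15)) = ((-12 - 20)/(-15))*(2*3/(-26)) = (-1/15*(-32))*(2*3*(-1/26)) = (32/15)*(-3/13) = -32/65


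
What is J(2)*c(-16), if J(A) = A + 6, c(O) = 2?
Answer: 16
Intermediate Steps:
J(A) = 6 + A
J(2)*c(-16) = (6 + 2)*2 = 8*2 = 16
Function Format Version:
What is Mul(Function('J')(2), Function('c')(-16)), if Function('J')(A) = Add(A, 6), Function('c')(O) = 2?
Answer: 16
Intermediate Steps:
Function('J')(A) = Add(6, A)
Mul(Function('J')(2), Function('c')(-16)) = Mul(Add(6, 2), 2) = Mul(8, 2) = 16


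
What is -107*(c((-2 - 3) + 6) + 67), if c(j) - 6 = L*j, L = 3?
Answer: -8132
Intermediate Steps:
c(j) = 6 + 3*j
-107*(c((-2 - 3) + 6) + 67) = -107*((6 + 3*((-2 - 3) + 6)) + 67) = -107*((6 + 3*(-5 + 6)) + 67) = -107*((6 + 3*1) + 67) = -107*((6 + 3) + 67) = -107*(9 + 67) = -107*76 = -8132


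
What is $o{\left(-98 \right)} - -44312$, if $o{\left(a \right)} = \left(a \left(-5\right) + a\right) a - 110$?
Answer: $5786$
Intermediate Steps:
$o{\left(a \right)} = -110 - 4 a^{2}$ ($o{\left(a \right)} = \left(- 5 a + a\right) a - 110 = - 4 a a - 110 = - 4 a^{2} - 110 = -110 - 4 a^{2}$)
$o{\left(-98 \right)} - -44312 = \left(-110 - 4 \left(-98\right)^{2}\right) - -44312 = \left(-110 - 38416\right) + 44312 = -38526 + 44312 = 5786$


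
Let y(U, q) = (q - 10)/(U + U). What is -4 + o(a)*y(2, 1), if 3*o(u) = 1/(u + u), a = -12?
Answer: -127/32 ≈ -3.9688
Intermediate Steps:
y(U, q) = (-10 + q)/(2*U) (y(U, q) = (-10 + q)/((2*U)) = (-10 + q)*(1/(2*U)) = (-10 + q)/(2*U))
o(u) = 1/(6*u) (o(u) = 1/(3*(u + u)) = 1/(3*((2*u))) = (1/(2*u))/3 = 1/(6*u))
-4 + o(a)*y(2, 1) = -4 + ((⅙)/(-12))*((½)*(-10 + 1)/2) = -4 + ((⅙)*(-1/12))*((½)*(½)*(-9)) = -4 - 1/72*(-9/4) = -4 + 1/32 = -127/32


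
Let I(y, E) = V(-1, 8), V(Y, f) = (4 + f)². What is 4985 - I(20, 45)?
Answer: 4841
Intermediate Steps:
I(y, E) = 144 (I(y, E) = (4 + 8)² = 12² = 144)
4985 - I(20, 45) = 4985 - 1*144 = 4985 - 144 = 4841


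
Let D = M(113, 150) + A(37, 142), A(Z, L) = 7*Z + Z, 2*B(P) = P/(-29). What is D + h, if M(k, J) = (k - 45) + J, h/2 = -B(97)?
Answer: 15003/29 ≈ 517.34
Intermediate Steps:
B(P) = -P/58 (B(P) = (P/(-29))/2 = (P*(-1/29))/2 = (-P/29)/2 = -P/58)
A(Z, L) = 8*Z
h = 97/29 (h = 2*(-(-1)*97/58) = 2*(-1*(-97/58)) = 2*(97/58) = 97/29 ≈ 3.3448)
M(k, J) = -45 + J + k (M(k, J) = (-45 + k) + J = -45 + J + k)
D = 514 (D = (-45 + 150 + 113) + 8*37 = 218 + 296 = 514)
D + h = 514 + 97/29 = 15003/29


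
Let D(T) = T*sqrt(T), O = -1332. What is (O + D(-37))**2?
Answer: 1723571 + 98568*I*sqrt(37) ≈ 1.7236e+6 + 5.9957e+5*I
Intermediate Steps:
D(T) = T**(3/2)
(O + D(-37))**2 = (-1332 + (-37)**(3/2))**2 = (-1332 - 37*I*sqrt(37))**2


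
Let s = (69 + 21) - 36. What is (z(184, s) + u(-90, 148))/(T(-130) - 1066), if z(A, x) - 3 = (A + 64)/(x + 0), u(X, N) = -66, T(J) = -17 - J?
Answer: 1577/25731 ≈ 0.061288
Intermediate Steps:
s = 54 (s = 90 - 36 = 54)
z(A, x) = 3 + (64 + A)/x (z(A, x) = 3 + (A + 64)/(x + 0) = 3 + (64 + A)/x)
(z(184, s) + u(-90, 148))/(T(-130) - 1066) = ((64 + 184 + 3*54)/54 - 66)/((-17 - 1*(-130)) - 1066) = ((64 + 184 + 162)/54 - 66)/((-17 + 130) - 1066) = ((1/54)*410 - 66)/(113 - 1066) = (205/27 - 66)/(-953) = -1577/27*(-1/953) = 1577/25731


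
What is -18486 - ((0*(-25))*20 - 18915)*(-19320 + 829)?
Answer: -349775751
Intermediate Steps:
-18486 - ((0*(-25))*20 - 18915)*(-19320 + 829) = -18486 - (0*20 - 18915)*(-18491) = -18486 - (0 - 18915)*(-18491) = -18486 - (-18915)*(-18491) = -18486 - 1*349757265 = -18486 - 349757265 = -349775751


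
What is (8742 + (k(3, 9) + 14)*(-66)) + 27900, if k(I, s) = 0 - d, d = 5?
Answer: 36048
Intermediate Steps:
k(I, s) = -5 (k(I, s) = 0 - 1*5 = 0 - 5 = -5)
(8742 + (k(3, 9) + 14)*(-66)) + 27900 = (8742 + (-5 + 14)*(-66)) + 27900 = (8742 + 9*(-66)) + 27900 = (8742 - 594) + 27900 = 8148 + 27900 = 36048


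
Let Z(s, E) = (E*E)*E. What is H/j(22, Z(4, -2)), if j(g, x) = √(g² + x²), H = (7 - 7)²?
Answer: 0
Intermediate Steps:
Z(s, E) = E³ (Z(s, E) = E²*E = E³)
H = 0 (H = 0² = 0)
H/j(22, Z(4, -2)) = 0/(√(22² + ((-2)³)²)) = 0/(√(484 + (-8)²)) = 0/(√(484 + 64)) = 0/(√548) = 0/((2*√137)) = 0*(√137/274) = 0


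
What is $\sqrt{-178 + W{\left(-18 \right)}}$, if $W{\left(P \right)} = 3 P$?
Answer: $2 i \sqrt{58} \approx 15.232 i$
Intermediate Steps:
$\sqrt{-178 + W{\left(-18 \right)}} = \sqrt{-178 + 3 \left(-18\right)} = \sqrt{-178 - 54} = \sqrt{-232} = 2 i \sqrt{58}$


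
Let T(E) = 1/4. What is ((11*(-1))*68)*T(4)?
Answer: -187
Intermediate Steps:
T(E) = 1/4
((11*(-1))*68)*T(4) = ((11*(-1))*68)*(1/4) = -11*68*(1/4) = -748*1/4 = -187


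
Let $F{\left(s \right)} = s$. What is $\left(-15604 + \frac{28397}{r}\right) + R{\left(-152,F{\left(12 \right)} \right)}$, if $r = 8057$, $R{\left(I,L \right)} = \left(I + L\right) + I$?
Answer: $- \frac{128045675}{8057} \approx -15892.0$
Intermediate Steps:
$R{\left(I,L \right)} = L + 2 I$
$\left(-15604 + \frac{28397}{r}\right) + R{\left(-152,F{\left(12 \right)} \right)} = \left(-15604 + \frac{28397}{8057}\right) + \left(12 + 2 \left(-152\right)\right) = \left(-15604 + 28397 \cdot \frac{1}{8057}\right) + \left(12 - 304\right) = \left(-15604 + \frac{28397}{8057}\right) - 292 = - \frac{125693031}{8057} - 292 = - \frac{128045675}{8057}$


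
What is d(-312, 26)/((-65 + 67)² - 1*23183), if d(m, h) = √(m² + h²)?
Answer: -2*√145/1783 ≈ -0.013507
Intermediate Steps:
d(m, h) = √(h² + m²)
d(-312, 26)/((-65 + 67)² - 1*23183) = √(26² + (-312)²)/((-65 + 67)² - 1*23183) = √(676 + 97344)/(2² - 23183) = √98020/(4 - 23183) = (26*√145)/(-23179) = (26*√145)*(-1/23179) = -2*√145/1783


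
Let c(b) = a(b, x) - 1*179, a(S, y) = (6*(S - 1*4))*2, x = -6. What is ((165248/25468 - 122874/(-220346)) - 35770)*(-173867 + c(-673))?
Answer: 4570042790343571550/701471491 ≈ 6.5149e+9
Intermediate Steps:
a(S, y) = -48 + 12*S (a(S, y) = (6*(S - 4))*2 = (6*(-4 + S))*2 = (-24 + 6*S)*2 = -48 + 12*S)
c(b) = -227 + 12*b (c(b) = (-48 + 12*b) - 1*179 = (-48 + 12*b) - 179 = -227 + 12*b)
((165248/25468 - 122874/(-220346)) - 35770)*(-173867 + c(-673)) = ((165248/25468 - 122874/(-220346)) - 35770)*(-173867 + (-227 + 12*(-673))) = ((165248*(1/25468) - 122874*(-1/220346)) - 35770)*(-173867 + (-227 - 8076)) = ((41312/6367 + 61437/110173) - 35770)*(-173867 - 8303) = (4942636355/701471491 - 35770)*(-182170) = -25086692596715/701471491*(-182170) = 4570042790343571550/701471491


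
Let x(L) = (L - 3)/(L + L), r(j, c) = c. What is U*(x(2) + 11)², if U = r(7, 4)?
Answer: 1849/4 ≈ 462.25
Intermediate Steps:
U = 4
x(L) = (-3 + L)/(2*L) (x(L) = (-3 + L)/((2*L)) = (-3 + L)*(1/(2*L)) = (-3 + L)/(2*L))
U*(x(2) + 11)² = 4*((½)*(-3 + 2)/2 + 11)² = 4*((½)*(½)*(-1) + 11)² = 4*(-¼ + 11)² = 4*(43/4)² = 4*(1849/16) = 1849/4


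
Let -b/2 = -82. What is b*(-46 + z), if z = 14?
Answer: -5248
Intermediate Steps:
b = 164 (b = -2*(-82) = 164)
b*(-46 + z) = 164*(-46 + 14) = 164*(-32) = -5248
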